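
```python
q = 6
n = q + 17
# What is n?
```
Trace:
  q=6
  q=6, n=23

Final answer: 23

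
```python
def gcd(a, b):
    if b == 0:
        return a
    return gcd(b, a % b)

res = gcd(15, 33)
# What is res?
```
Call trace:
gcd(a=15, b=33)
  gcd(a=33, b=15)
    gcd(a=15, b=3)
      gcd(a=3, b=0)
      -> return 3
    -> return 3
  -> return 3
-> return 3

Final answer: 3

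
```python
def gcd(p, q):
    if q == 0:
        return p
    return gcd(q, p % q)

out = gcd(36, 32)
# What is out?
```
Call trace:
gcd(p=36, q=32)
  gcd(p=32, q=4)
    gcd(p=4, q=0)
    -> return 4
  -> return 4
-> return 4

Final answer: 4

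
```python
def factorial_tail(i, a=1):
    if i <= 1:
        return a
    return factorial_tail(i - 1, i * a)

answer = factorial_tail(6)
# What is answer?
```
Call trace:
factorial_tail(i=6, a=1)
  factorial_tail(i=5, a=6)
    factorial_tail(i=4, a=30)
      factorial_tail(i=3, a=120)
        factorial_tail(i=2, a=360)
          factorial_tail(i=1, a=720)
          -> return 720
        -> return 720
      -> return 720
    -> return 720
  -> return 720
-> return 720

Final answer: 720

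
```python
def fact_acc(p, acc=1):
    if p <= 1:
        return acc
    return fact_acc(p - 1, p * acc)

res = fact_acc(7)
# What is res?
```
Call trace:
fact_acc(p=7, acc=1)
  fact_acc(p=6, acc=7)
    fact_acc(p=5, acc=42)
      fact_acc(p=4, acc=210)
        fact_acc(p=3, acc=840)
          fact_acc(p=2, acc=2520)
            fact_acc(p=1, acc=5040)
            -> return 5040
          -> return 5040
        -> return 5040
      -> return 5040
    -> return 5040
  -> return 5040
-> return 5040

Final answer: 5040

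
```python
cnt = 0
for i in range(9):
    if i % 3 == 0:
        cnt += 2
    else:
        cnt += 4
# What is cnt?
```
Trace:
  cnt=0
  cnt=2, i=0
  cnt=6, i=1
  cnt=10, i=2
  cnt=12, i=3
  cnt=16, i=4
  cnt=20, i=5
  cnt=22, i=6
  cnt=26, i=7
  cnt=30, i=8

Final answer: 30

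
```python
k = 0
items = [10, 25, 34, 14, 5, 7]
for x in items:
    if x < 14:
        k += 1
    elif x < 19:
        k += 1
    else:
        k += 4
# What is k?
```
Trace:
  k=0
  k=1, x=10
  k=5, x=25
  k=9, x=34
  k=10, x=14
  k=11, x=5
  k=12, x=7

Final answer: 12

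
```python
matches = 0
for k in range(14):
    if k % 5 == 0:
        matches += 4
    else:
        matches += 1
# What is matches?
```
Trace:
  matches=0
  matches=4, k=0
  matches=5, k=1
  matches=6, k=2
  matches=7, k=3
  matches=8, k=4
  matches=12, k=5
  matches=13, k=6
  matches=14, k=7
  matches=15, k=8
  matches=16, k=9
  matches=20, k=10
  matches=21, k=11
  matches=22, k=12
  matches=23, k=13

Final answer: 23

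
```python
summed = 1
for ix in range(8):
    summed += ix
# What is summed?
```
Trace:
  summed=1
  summed=1, ix=0
  summed=2, ix=1
  summed=4, ix=2
  summed=7, ix=3
  summed=11, ix=4
  summed=16, ix=5
  summed=22, ix=6
  summed=29, ix=7

Final answer: 29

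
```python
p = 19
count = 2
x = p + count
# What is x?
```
Trace:
  p=19
  p=19, count=2
  p=19, count=2, x=21

Final answer: 21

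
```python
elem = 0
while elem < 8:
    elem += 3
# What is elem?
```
Trace:
  elem=0
  elem=3
  elem=6
  elem=9

Final answer: 9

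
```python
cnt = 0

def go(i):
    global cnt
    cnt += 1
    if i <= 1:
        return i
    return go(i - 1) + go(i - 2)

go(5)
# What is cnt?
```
Call trace (a repeated sub-call is expanded the first time; later identical calls just restate its return value):
go(i=5)
  go(i=4)
    go(i=3)
      go(i=2)
        go(i=1)
        -> return 1
        go(i=0)
        -> return 0
      -> return 1
      go(i=1)
      -> return 1
    -> return 2
    go(i=2) -> return 1  (same call as traced above)
  -> return 3
  go(i=3) -> return 2  (same call as traced above)
-> return 5

cnt is incremented once per call, so count the calls in each subtree. Let C(i) = number of calls made by go(i).
C(0) = C(1) = 1 (base case, no recursion); C(i) = 1 + C(i - 1) + C(i - 2) otherwise.
C(2) = 1 + C(1) + C(0) = 1 + 1 + 1 = 3
C(3) = 1 + C(2) + C(1) = 1 + 3 + 1 = 5
C(4) = 1 + C(3) + C(2) = 1 + 5 + 3 = 9
C(5) = 1 + C(4) + C(3) = 1 + 9 + 5 = 15
cnt = C(5) = 15

Final answer: 15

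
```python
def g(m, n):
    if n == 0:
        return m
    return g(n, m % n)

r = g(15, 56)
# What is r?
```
Call trace:
g(m=15, n=56)
  g(m=56, n=15)
    g(m=15, n=11)
      g(m=11, n=4)
        g(m=4, n=3)
          g(m=3, n=1)
            g(m=1, n=0)
            -> return 1
          -> return 1
        -> return 1
      -> return 1
    -> return 1
  -> return 1
-> return 1

Final answer: 1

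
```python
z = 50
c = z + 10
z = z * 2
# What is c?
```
Trace:
  z=50
  z=50, c=60
  z=100, c=60

Final answer: 60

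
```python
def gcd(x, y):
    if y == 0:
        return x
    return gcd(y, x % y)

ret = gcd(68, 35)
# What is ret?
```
Call trace:
gcd(x=68, y=35)
  gcd(x=35, y=33)
    gcd(x=33, y=2)
      gcd(x=2, y=1)
        gcd(x=1, y=0)
        -> return 1
      -> return 1
    -> return 1
  -> return 1
-> return 1

Final answer: 1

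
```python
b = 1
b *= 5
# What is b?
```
Trace:
  b=1
  b=5

Final answer: 5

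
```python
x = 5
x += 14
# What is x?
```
Trace:
  x=5
  x=19

Final answer: 19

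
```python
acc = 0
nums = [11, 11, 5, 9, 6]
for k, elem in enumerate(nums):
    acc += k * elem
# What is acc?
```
Trace:
  acc=0
  acc=0, k=0, elem=11
  acc=11, k=1, elem=11
  acc=21, k=2, elem=5
  acc=48, k=3, elem=9
  acc=72, k=4, elem=6

Final answer: 72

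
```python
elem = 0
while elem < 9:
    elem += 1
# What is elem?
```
Trace:
  elem=0
  elem=1
  elem=2
  elem=3
  elem=4
  elem=5
  elem=6
  elem=7
  elem=8
  elem=9

Final answer: 9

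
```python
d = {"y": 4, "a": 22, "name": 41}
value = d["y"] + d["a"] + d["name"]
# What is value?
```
Trace:
  d={'y': 4, 'a': 22, 'name': 41}
  d={'y': 4, 'a': 22, 'name': 41}, value=67

Final answer: 67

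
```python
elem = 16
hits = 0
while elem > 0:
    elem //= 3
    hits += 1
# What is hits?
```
Trace:
  elem=16
  elem=16, hits=0
  elem=5, hits=1
  elem=1, hits=2
  elem=0, hits=3

Final answer: 3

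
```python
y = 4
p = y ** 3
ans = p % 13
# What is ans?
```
Trace:
  y=4
  y=4, p=64
  y=4, p=64, ans=12

Final answer: 12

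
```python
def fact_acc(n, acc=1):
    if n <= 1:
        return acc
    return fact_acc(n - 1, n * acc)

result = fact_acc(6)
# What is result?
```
Call trace:
fact_acc(n=6, acc=1)
  fact_acc(n=5, acc=6)
    fact_acc(n=4, acc=30)
      fact_acc(n=3, acc=120)
        fact_acc(n=2, acc=360)
          fact_acc(n=1, acc=720)
          -> return 720
        -> return 720
      -> return 720
    -> return 720
  -> return 720
-> return 720

Final answer: 720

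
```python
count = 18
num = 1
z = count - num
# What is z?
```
Trace:
  count=18
  count=18, num=1
  count=18, num=1, z=17

Final answer: 17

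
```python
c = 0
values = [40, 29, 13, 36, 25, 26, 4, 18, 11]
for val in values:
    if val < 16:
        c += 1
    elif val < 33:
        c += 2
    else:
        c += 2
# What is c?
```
Trace:
  c=0
  c=2, val=40
  c=4, val=29
  c=5, val=13
  c=7, val=36
  c=9, val=25
  c=11, val=26
  c=12, val=4
  c=14, val=18
  c=15, val=11

Final answer: 15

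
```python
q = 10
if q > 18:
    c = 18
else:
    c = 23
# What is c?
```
Trace:
  q=10
  q=10, c=23

Final answer: 23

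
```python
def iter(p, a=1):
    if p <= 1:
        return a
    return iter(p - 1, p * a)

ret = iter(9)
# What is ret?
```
Call trace:
iter(p=9, a=1)
  iter(p=8, a=9)
    iter(p=7, a=72)
      iter(p=6, a=504)
        iter(p=5, a=3024)
          iter(p=4, a=15120)
            iter(p=3, a=60480)
              iter(p=2, a=181440)
                iter(p=1, a=362880)
                -> return 362880
              -> return 362880
            -> return 362880
          -> return 362880
        -> return 362880
      -> return 362880
    -> return 362880
  -> return 362880
-> return 362880

Final answer: 362880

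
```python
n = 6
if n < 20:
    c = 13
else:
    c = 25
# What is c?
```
Trace:
  n=6
  n=6, c=13

Final answer: 13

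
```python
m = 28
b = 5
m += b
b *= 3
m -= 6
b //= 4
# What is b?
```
Trace:
  m=28
  m=28, b=5
  m=33, b=5
  m=33, b=15
  m=27, b=15
  m=27, b=3

Final answer: 3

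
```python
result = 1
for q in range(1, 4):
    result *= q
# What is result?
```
Trace:
  result=1
  result=1, q=1
  result=2, q=2
  result=6, q=3

Final answer: 6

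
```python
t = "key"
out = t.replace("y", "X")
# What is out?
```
Trace:
  t='key'
  t='key', out='keX'

Final answer: 'keX'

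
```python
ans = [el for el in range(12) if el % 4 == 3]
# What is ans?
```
Trace:
  el=0
  el=1
  el=2
  el=3
  el=4
  el=5
  el=6
  el=7
  el=8
  el=9
  el=10
  el=11
  ans=[3, 7, 11]

Final answer: [3, 7, 11]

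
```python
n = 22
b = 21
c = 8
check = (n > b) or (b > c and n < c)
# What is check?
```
Trace:
  n=22
  n=22, b=21
  n=22, b=21, c=8
  n=22, b=21, c=8, check=True

Final answer: True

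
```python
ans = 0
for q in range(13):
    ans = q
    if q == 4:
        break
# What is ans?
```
Trace:
  ans=0
  ans=0, q=0
  ans=1, q=1
  ans=2, q=2
  ans=3, q=3
  ans=4, q=4

Final answer: 4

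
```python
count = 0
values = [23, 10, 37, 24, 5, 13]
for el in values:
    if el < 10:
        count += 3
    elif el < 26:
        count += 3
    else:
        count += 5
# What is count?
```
Trace:
  count=0
  count=3, el=23
  count=6, el=10
  count=11, el=37
  count=14, el=24
  count=17, el=5
  count=20, el=13

Final answer: 20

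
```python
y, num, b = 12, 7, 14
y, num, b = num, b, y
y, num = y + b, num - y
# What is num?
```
Trace:
  y=12, num=7, b=14
  y=7, num=14, b=12
  y=19, num=7, b=12

Final answer: 7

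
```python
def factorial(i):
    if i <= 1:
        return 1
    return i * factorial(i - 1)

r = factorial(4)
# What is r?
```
Call trace:
factorial(i=4)
  factorial(i=3)
    factorial(i=2)
      factorial(i=1)
      -> return 1
    -> return 2
  -> return 6
-> return 24

Final answer: 24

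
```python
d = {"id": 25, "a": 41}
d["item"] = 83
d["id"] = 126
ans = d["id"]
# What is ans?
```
Trace:
  d={'id': 25, 'a': 41}
  d={'id': 25, 'a': 41, 'item': 83}
  d={'id': 126, 'a': 41, 'item': 83}
  d={'id': 126, 'a': 41, 'item': 83}, ans=126

Final answer: 126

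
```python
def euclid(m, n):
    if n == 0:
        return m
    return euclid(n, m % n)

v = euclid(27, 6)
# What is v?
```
Call trace:
euclid(m=27, n=6)
  euclid(m=6, n=3)
    euclid(m=3, n=0)
    -> return 3
  -> return 3
-> return 3

Final answer: 3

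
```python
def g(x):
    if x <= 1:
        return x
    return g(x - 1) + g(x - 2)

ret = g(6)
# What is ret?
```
Call trace (a repeated sub-call is expanded the first time; later identical calls just restate its return value):
g(x=6)
  g(x=5)
    g(x=4)
      g(x=3)
        g(x=2)
          g(x=1)
          -> return 1
          g(x=0)
          -> return 0
        -> return 1
        g(x=1)
        -> return 1
      -> return 2
      g(x=2) -> return 1  (same call as traced above)
    -> return 3
    g(x=3) -> return 2  (same call as traced above)
  -> return 5
  g(x=4) -> return 3  (same call as traced above)
-> return 8

Final answer: 8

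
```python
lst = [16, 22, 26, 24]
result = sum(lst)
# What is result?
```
Trace:
  lst=[16, 22, 26, 24]
  lst=[16, 22, 26, 24], result=88

Final answer: 88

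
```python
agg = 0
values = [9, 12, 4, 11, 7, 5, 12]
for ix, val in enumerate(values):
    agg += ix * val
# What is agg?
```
Trace:
  agg=0
  agg=0, ix=0, val=9
  agg=12, ix=1, val=12
  agg=20, ix=2, val=4
  agg=53, ix=3, val=11
  agg=81, ix=4, val=7
  agg=106, ix=5, val=5
  agg=178, ix=6, val=12

Final answer: 178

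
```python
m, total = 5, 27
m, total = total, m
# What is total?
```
Trace:
  m=5, total=27
  m=27, total=5

Final answer: 5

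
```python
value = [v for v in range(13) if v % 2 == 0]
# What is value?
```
Trace:
  v=0
  v=1
  v=2
  v=3
  v=4
  v=5
  v=6
  v=7
  v=8
  v=9
  v=10
  v=11
  v=12
  value=[0, 2, 4, 6, 8, 10, 12]

Final answer: [0, 2, 4, 6, 8, 10, 12]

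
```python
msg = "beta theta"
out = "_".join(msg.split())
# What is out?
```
Trace:
  msg='beta theta'
  msg='beta theta', out='beta_theta'

Final answer: 'beta_theta'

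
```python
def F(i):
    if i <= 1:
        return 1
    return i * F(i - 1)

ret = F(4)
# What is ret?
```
Call trace:
F(i=4)
  F(i=3)
    F(i=2)
      F(i=1)
      -> return 1
    -> return 2
  -> return 6
-> return 24

Final answer: 24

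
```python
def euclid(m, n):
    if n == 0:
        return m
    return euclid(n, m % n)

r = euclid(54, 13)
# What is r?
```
Call trace:
euclid(m=54, n=13)
  euclid(m=13, n=2)
    euclid(m=2, n=1)
      euclid(m=1, n=0)
      -> return 1
    -> return 1
  -> return 1
-> return 1

Final answer: 1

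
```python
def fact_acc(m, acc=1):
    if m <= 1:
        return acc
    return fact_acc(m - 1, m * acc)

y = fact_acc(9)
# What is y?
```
Call trace:
fact_acc(m=9, acc=1)
  fact_acc(m=8, acc=9)
    fact_acc(m=7, acc=72)
      fact_acc(m=6, acc=504)
        fact_acc(m=5, acc=3024)
          fact_acc(m=4, acc=15120)
            fact_acc(m=3, acc=60480)
              fact_acc(m=2, acc=181440)
                fact_acc(m=1, acc=362880)
                -> return 362880
              -> return 362880
            -> return 362880
          -> return 362880
        -> return 362880
      -> return 362880
    -> return 362880
  -> return 362880
-> return 362880

Final answer: 362880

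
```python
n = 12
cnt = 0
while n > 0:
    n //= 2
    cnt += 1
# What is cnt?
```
Trace:
  n=12
  n=12, cnt=0
  n=6, cnt=1
  n=3, cnt=2
  n=1, cnt=3
  n=0, cnt=4

Final answer: 4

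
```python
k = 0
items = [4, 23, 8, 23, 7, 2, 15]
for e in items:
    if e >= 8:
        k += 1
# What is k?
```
Trace:
  k=0
  k=0, e=4
  k=1, e=23
  k=2, e=8
  k=3, e=23
  k=3, e=7
  k=3, e=2
  k=4, e=15

Final answer: 4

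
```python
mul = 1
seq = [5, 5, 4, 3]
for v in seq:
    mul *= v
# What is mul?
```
Trace:
  mul=1
  mul=5, v=5
  mul=25, v=5
  mul=100, v=4
  mul=300, v=3

Final answer: 300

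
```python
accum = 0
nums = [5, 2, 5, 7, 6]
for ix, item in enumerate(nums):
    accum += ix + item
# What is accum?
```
Trace:
  accum=0
  accum=5, ix=0, item=5
  accum=8, ix=1, item=2
  accum=15, ix=2, item=5
  accum=25, ix=3, item=7
  accum=35, ix=4, item=6

Final answer: 35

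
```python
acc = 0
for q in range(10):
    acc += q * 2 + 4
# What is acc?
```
Trace:
  acc=0
  acc=4, q=0
  acc=10, q=1
  acc=18, q=2
  acc=28, q=3
  acc=40, q=4
  acc=54, q=5
  acc=70, q=6
  acc=88, q=7
  acc=108, q=8
  acc=130, q=9

Final answer: 130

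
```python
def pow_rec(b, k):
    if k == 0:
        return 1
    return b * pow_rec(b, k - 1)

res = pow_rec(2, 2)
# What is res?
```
Call trace:
pow_rec(b=2, k=2)
  pow_rec(b=2, k=1)
    pow_rec(b=2, k=0)
    -> return 1
  -> return 2
-> return 4

Final answer: 4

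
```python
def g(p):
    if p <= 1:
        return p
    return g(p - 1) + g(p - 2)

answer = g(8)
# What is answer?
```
Call trace (a repeated sub-call is expanded the first time; later identical calls just restate its return value):
g(p=8)
  g(p=7)
    g(p=6)
      g(p=5)
        g(p=4)
          g(p=3)
            g(p=2)
              g(p=1)
              -> return 1
              g(p=0)
              -> return 0
            -> return 1
            g(p=1)
            -> return 1
          -> return 2
          g(p=2) -> return 1  (same call as traced above)
        -> return 3
        g(p=3) -> return 2  (same call as traced above)
      -> return 5
      g(p=4) -> return 3  (same call as traced above)
    -> return 8
    g(p=5) -> return 5  (same call as traced above)
  -> return 13
  g(p=6) -> return 8  (same call as traced above)
-> return 21

Final answer: 21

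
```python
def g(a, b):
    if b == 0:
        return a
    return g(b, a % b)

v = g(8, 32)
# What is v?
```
Call trace:
g(a=8, b=32)
  g(a=32, b=8)
    g(a=8, b=0)
    -> return 8
  -> return 8
-> return 8

Final answer: 8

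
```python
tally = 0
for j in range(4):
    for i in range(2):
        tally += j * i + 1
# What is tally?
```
Trace:
  tally=0
  tally=1, j=0, i=0
  tally=2, j=0, i=1
  tally=3, j=1, i=0
  tally=5, j=1, i=1
  tally=6, j=2, i=0
  tally=9, j=2, i=1
  tally=10, j=3, i=0
  tally=14, j=3, i=1

Final answer: 14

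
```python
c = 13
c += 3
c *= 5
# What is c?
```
Trace:
  c=13
  c=16
  c=80

Final answer: 80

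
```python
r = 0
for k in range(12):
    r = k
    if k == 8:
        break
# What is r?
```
Trace:
  r=0
  r=0, k=0
  r=1, k=1
  r=2, k=2
  r=3, k=3
  r=4, k=4
  r=5, k=5
  r=6, k=6
  r=7, k=7
  r=8, k=8

Final answer: 8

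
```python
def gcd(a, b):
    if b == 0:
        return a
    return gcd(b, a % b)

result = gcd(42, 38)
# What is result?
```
Call trace:
gcd(a=42, b=38)
  gcd(a=38, b=4)
    gcd(a=4, b=2)
      gcd(a=2, b=0)
      -> return 2
    -> return 2
  -> return 2
-> return 2

Final answer: 2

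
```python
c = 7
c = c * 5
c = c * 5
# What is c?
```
Trace:
  c=7
  c=35
  c=175

Final answer: 175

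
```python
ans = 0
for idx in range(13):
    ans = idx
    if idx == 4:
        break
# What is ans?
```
Trace:
  ans=0
  ans=0, idx=0
  ans=1, idx=1
  ans=2, idx=2
  ans=3, idx=3
  ans=4, idx=4

Final answer: 4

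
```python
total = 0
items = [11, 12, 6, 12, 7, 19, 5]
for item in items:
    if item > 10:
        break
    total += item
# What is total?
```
Trace:
  total=0
  total=0, item=11

Final answer: 0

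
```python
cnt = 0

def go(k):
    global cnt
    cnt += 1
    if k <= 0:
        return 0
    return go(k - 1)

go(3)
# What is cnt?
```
Call trace:
go(k=3)
  go(k=2)
    go(k=1)
      go(k=0)
      -> return 0
    -> return 0
  -> return 0
-> return 0

cnt is incremented once per call. go is entered once for each k = 3, 2, 1, 0 (the k <= 0 call returns without recursing), i.e. 3 + 1 calls.
cnt = 4

Final answer: 4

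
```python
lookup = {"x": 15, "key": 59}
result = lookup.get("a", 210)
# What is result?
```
Trace:
  lookup={'x': 15, 'key': 59}
  lookup={'x': 15, 'key': 59}, result=210

Final answer: 210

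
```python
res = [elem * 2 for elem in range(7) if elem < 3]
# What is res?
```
Trace:
  elem=0
  elem=1
  elem=2
  elem=3
  elem=4
  elem=5
  elem=6
  res=[0, 2, 4]

Final answer: [0, 2, 4]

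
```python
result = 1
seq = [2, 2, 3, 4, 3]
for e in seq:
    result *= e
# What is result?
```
Trace:
  result=1
  result=2, e=2
  result=4, e=2
  result=12, e=3
  result=48, e=4
  result=144, e=3

Final answer: 144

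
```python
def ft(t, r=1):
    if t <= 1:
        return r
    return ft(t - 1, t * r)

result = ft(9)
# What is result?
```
Call trace:
ft(t=9, r=1)
  ft(t=8, r=9)
    ft(t=7, r=72)
      ft(t=6, r=504)
        ft(t=5, r=3024)
          ft(t=4, r=15120)
            ft(t=3, r=60480)
              ft(t=2, r=181440)
                ft(t=1, r=362880)
                -> return 362880
              -> return 362880
            -> return 362880
          -> return 362880
        -> return 362880
      -> return 362880
    -> return 362880
  -> return 362880
-> return 362880

Final answer: 362880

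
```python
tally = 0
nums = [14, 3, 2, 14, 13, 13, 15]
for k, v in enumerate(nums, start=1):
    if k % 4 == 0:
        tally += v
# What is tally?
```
Trace:
  tally=0
  tally=0, k=1, v=14
  tally=0, k=2, v=3
  tally=0, k=3, v=2
  tally=14, k=4, v=14
  tally=14, k=5, v=13
  tally=14, k=6, v=13
  tally=14, k=7, v=15

Final answer: 14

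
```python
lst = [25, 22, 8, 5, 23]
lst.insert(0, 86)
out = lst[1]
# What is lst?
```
Trace:
  lst=[25, 22, 8, 5, 23]
  lst=[86, 25, 22, 8, 5, 23]
  lst=[86, 25, 22, 8, 5, 23], out=25

Final answer: [86, 25, 22, 8, 5, 23]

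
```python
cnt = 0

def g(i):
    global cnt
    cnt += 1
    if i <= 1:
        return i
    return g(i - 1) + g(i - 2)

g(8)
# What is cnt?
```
Call trace (a repeated sub-call is expanded the first time; later identical calls just restate its return value):
g(i=8)
  g(i=7)
    g(i=6)
      g(i=5)
        g(i=4)
          g(i=3)
            g(i=2)
              g(i=1)
              -> return 1
              g(i=0)
              -> return 0
            -> return 1
            g(i=1)
            -> return 1
          -> return 2
          g(i=2) -> return 1  (same call as traced above)
        -> return 3
        g(i=3) -> return 2  (same call as traced above)
      -> return 5
      g(i=4) -> return 3  (same call as traced above)
    -> return 8
    g(i=5) -> return 5  (same call as traced above)
  -> return 13
  g(i=6) -> return 8  (same call as traced above)
-> return 21

cnt is incremented once per call, so count the calls in each subtree. Let C(i) = number of calls made by g(i).
C(0) = C(1) = 1 (base case, no recursion); C(i) = 1 + C(i - 1) + C(i - 2) otherwise.
C(2) = 1 + C(1) + C(0) = 1 + 1 + 1 = 3
C(3) = 1 + C(2) + C(1) = 1 + 3 + 1 = 5
C(4) = 1 + C(3) + C(2) = 1 + 5 + 3 = 9
C(5) = 1 + C(4) + C(3) = 1 + 9 + 5 = 15
C(6) = 1 + C(5) + C(4) = 1 + 15 + 9 = 25
C(7) = 1 + C(6) + C(5) = 1 + 25 + 15 = 41
C(8) = 1 + C(7) + C(6) = 1 + 41 + 25 = 67
cnt = C(8) = 67

Final answer: 67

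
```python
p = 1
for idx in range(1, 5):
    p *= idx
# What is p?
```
Trace:
  p=1
  p=1, idx=1
  p=2, idx=2
  p=6, idx=3
  p=24, idx=4

Final answer: 24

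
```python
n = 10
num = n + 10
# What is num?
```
Trace:
  n=10
  n=10, num=20

Final answer: 20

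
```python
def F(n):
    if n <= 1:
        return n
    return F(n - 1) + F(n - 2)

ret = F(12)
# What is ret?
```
Call trace (a repeated sub-call is expanded the first time; later identical calls just restate its return value):
F(n=12)
  F(n=11)
    F(n=10)
      F(n=9)
        F(n=8)
          F(n=7)
            F(n=6)
              F(n=5)
                F(n=4)
                  F(n=3)
                    F(n=2)
                      F(n=1)
                      -> return 1
                      F(n=0)
                      -> return 0
                    -> return 1
                    F(n=1)
                    -> return 1
                  -> return 2
                  F(n=2) -> return 1  (same call as traced above)
                -> return 3
                F(n=3) -> return 2  (same call as traced above)
              -> return 5
              F(n=4) -> return 3  (same call as traced above)
            -> return 8
            F(n=5) -> return 5  (same call as traced above)
          -> return 13
          F(n=6) -> return 8  (same call as traced above)
        -> return 21
        F(n=7) -> return 13  (same call as traced above)
      -> return 34
      F(n=8) -> return 21  (same call as traced above)
    -> return 55
    F(n=9) -> return 34  (same call as traced above)
  -> return 89
  F(n=10) -> return 55  (same call as traced above)
-> return 144

Final answer: 144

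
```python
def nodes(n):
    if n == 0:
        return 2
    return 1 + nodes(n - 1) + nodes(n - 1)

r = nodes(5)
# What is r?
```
Call trace (a repeated sub-call is expanded the first time; later identical calls just restate its return value):
nodes(n=5)
  nodes(n=4)
    nodes(n=3)
      nodes(n=2)
        nodes(n=1)
          nodes(n=0)
          -> return 2
          nodes(n=0)
          -> return 2
        -> return 5
        nodes(n=1) -> return 5  (same call as traced above)
      -> return 11
      nodes(n=2) -> return 11  (same call as traced above)
    -> return 23
    nodes(n=3) -> return 23  (same call as traced above)
  -> return 47
  nodes(n=4) -> return 47  (same call as traced above)
-> return 95

Final answer: 95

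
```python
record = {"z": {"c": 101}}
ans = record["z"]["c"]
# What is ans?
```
Trace:
  record={'z': {'c': 101}}
  record={'z': {'c': 101}}, ans=101

Final answer: 101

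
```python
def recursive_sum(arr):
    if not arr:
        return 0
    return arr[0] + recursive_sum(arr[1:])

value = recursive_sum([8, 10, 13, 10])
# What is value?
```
Call trace:
recursive_sum(arr=[8, 10, 13, 10])
  recursive_sum(arr=[10, 13, 10])
    recursive_sum(arr=[13, 10])
      recursive_sum(arr=[10])
        recursive_sum(arr=[])
        -> return 0
      -> return 10
    -> return 23
  -> return 33
-> return 41

Final answer: 41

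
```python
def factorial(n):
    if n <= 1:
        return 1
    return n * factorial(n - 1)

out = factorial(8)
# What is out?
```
Call trace:
factorial(n=8)
  factorial(n=7)
    factorial(n=6)
      factorial(n=5)
        factorial(n=4)
          factorial(n=3)
            factorial(n=2)
              factorial(n=1)
              -> return 1
            -> return 2
          -> return 6
        -> return 24
      -> return 120
    -> return 720
  -> return 5040
-> return 40320

Final answer: 40320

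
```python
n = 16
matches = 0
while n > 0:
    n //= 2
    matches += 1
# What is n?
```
Trace:
  n=16
  n=16, matches=0
  n=8, matches=1
  n=4, matches=2
  n=2, matches=3
  n=1, matches=4
  n=0, matches=5

Final answer: 0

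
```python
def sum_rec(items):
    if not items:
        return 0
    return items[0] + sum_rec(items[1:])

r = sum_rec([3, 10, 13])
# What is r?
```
Call trace:
sum_rec(items=[3, 10, 13])
  sum_rec(items=[10, 13])
    sum_rec(items=[13])
      sum_rec(items=[])
      -> return 0
    -> return 13
  -> return 23
-> return 26

Final answer: 26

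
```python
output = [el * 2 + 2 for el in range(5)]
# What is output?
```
Trace:
  el=0
  el=1
  el=2
  el=3
  el=4
  output=[2, 4, 6, 8, 10]

Final answer: [2, 4, 6, 8, 10]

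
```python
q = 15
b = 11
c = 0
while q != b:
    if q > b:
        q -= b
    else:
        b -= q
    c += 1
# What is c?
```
Trace:
  q=15
  q=15, b=11
  q=15, b=11, c=0
  q=4, b=11, c=1
  q=4, b=7, c=2
  q=4, b=3, c=3
  q=1, b=3, c=4
  q=1, b=2, c=5
  q=1, b=1, c=6

Final answer: 6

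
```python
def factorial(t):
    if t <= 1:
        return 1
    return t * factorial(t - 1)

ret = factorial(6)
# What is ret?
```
Call trace:
factorial(t=6)
  factorial(t=5)
    factorial(t=4)
      factorial(t=3)
        factorial(t=2)
          factorial(t=1)
          -> return 1
        -> return 2
      -> return 6
    -> return 24
  -> return 120
-> return 720

Final answer: 720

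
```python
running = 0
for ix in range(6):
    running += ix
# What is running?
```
Trace:
  running=0
  running=0, ix=0
  running=1, ix=1
  running=3, ix=2
  running=6, ix=3
  running=10, ix=4
  running=15, ix=5

Final answer: 15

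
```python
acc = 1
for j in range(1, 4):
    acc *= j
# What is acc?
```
Trace:
  acc=1
  acc=1, j=1
  acc=2, j=2
  acc=6, j=3

Final answer: 6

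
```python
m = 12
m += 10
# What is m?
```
Trace:
  m=12
  m=22

Final answer: 22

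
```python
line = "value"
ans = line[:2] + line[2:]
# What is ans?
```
Trace:
  line='value'
  line='value', ans='value'

Final answer: 'value'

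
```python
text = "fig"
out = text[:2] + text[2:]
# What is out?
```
Trace:
  text='fig'
  text='fig', out='fig'

Final answer: 'fig'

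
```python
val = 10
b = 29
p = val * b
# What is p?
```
Trace:
  val=10
  val=10, b=29
  val=10, b=29, p=290

Final answer: 290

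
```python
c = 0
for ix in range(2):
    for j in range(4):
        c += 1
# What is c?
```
Trace:
  c=0
  c=1, ix=0, j=0
  c=2, ix=0, j=1
  c=3, ix=0, j=2
  c=4, ix=0, j=3
  c=5, ix=1, j=0
  c=6, ix=1, j=1
  c=7, ix=1, j=2
  c=8, ix=1, j=3

Final answer: 8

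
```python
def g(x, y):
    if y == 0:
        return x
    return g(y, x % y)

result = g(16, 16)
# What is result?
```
Call trace:
g(x=16, y=16)
  g(x=16, y=0)
  -> return 16
-> return 16

Final answer: 16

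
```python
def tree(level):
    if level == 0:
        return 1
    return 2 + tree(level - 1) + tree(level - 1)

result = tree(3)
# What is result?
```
Call trace (a repeated sub-call is expanded the first time; later identical calls just restate its return value):
tree(level=3)
  tree(level=2)
    tree(level=1)
      tree(level=0)
      -> return 1
      tree(level=0)
      -> return 1
    -> return 4
    tree(level=1) -> return 4  (same call as traced above)
  -> return 10
  tree(level=2) -> return 10  (same call as traced above)
-> return 22

Final answer: 22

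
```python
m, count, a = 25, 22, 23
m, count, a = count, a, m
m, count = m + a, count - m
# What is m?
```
Trace:
  m=25, count=22, a=23
  m=22, count=23, a=25
  m=47, count=1, a=25

Final answer: 47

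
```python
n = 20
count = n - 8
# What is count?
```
Trace:
  n=20
  n=20, count=12

Final answer: 12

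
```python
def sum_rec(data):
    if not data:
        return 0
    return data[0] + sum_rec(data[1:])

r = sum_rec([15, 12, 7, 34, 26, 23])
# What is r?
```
Call trace:
sum_rec(data=[15, 12, 7, 34, 26, 23])
  sum_rec(data=[12, 7, 34, 26, 23])
    sum_rec(data=[7, 34, 26, 23])
      sum_rec(data=[34, 26, 23])
        sum_rec(data=[26, 23])
          sum_rec(data=[23])
            sum_rec(data=[])
            -> return 0
          -> return 23
        -> return 49
      -> return 83
    -> return 90
  -> return 102
-> return 117

Final answer: 117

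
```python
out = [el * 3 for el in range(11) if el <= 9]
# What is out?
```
Trace:
  el=0
  el=1
  el=2
  el=3
  el=4
  el=5
  el=6
  el=7
  el=8
  el=9
  el=10
  out=[0, 3, 6, 9, 12, 15, 18, 21, 24, 27]

Final answer: [0, 3, 6, 9, 12, 15, 18, 21, 24, 27]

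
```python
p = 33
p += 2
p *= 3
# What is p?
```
Trace:
  p=33
  p=35
  p=105

Final answer: 105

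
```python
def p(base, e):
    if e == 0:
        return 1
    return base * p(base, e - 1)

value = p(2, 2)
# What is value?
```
Call trace:
p(base=2, e=2)
  p(base=2, e=1)
    p(base=2, e=0)
    -> return 1
  -> return 2
-> return 4

Final answer: 4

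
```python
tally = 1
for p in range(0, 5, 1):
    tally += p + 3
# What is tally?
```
Trace:
  tally=1
  tally=4, p=0
  tally=8, p=1
  tally=13, p=2
  tally=19, p=3
  tally=26, p=4

Final answer: 26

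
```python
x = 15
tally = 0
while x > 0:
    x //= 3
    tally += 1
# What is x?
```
Trace:
  x=15
  x=15, tally=0
  x=5, tally=1
  x=1, tally=2
  x=0, tally=3

Final answer: 0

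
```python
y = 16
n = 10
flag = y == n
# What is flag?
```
Trace:
  y=16
  y=16, n=10
  y=16, n=10, flag=False

Final answer: False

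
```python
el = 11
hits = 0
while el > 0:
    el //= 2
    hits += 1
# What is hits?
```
Trace:
  el=11
  el=11, hits=0
  el=5, hits=1
  el=2, hits=2
  el=1, hits=3
  el=0, hits=4

Final answer: 4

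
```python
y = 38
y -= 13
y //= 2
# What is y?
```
Trace:
  y=38
  y=25
  y=12

Final answer: 12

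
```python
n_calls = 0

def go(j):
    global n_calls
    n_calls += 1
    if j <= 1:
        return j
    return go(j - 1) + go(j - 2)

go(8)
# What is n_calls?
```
Call trace (a repeated sub-call is expanded the first time; later identical calls just restate its return value):
go(j=8)
  go(j=7)
    go(j=6)
      go(j=5)
        go(j=4)
          go(j=3)
            go(j=2)
              go(j=1)
              -> return 1
              go(j=0)
              -> return 0
            -> return 1
            go(j=1)
            -> return 1
          -> return 2
          go(j=2) -> return 1  (same call as traced above)
        -> return 3
        go(j=3) -> return 2  (same call as traced above)
      -> return 5
      go(j=4) -> return 3  (same call as traced above)
    -> return 8
    go(j=5) -> return 5  (same call as traced above)
  -> return 13
  go(j=6) -> return 8  (same call as traced above)
-> return 21

n_calls is incremented once per call, so count the calls in each subtree. Let C(j) = number of calls made by go(j).
C(0) = C(1) = 1 (base case, no recursion); C(j) = 1 + C(j - 1) + C(j - 2) otherwise.
C(2) = 1 + C(1) + C(0) = 1 + 1 + 1 = 3
C(3) = 1 + C(2) + C(1) = 1 + 3 + 1 = 5
C(4) = 1 + C(3) + C(2) = 1 + 5 + 3 = 9
C(5) = 1 + C(4) + C(3) = 1 + 9 + 5 = 15
C(6) = 1 + C(5) + C(4) = 1 + 15 + 9 = 25
C(7) = 1 + C(6) + C(5) = 1 + 25 + 15 = 41
C(8) = 1 + C(7) + C(6) = 1 + 41 + 25 = 67
n_calls = C(8) = 67

Final answer: 67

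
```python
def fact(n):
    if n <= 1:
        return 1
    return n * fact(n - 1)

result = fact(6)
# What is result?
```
Call trace:
fact(n=6)
  fact(n=5)
    fact(n=4)
      fact(n=3)
        fact(n=2)
          fact(n=1)
          -> return 1
        -> return 2
      -> return 6
    -> return 24
  -> return 120
-> return 720

Final answer: 720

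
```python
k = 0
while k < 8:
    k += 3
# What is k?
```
Trace:
  k=0
  k=3
  k=6
  k=9

Final answer: 9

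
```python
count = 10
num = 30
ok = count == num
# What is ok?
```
Trace:
  count=10
  count=10, num=30
  count=10, num=30, ok=False

Final answer: False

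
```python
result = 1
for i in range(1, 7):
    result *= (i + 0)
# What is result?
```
Trace:
  result=1
  result=1, i=1
  result=2, i=2
  result=6, i=3
  result=24, i=4
  result=120, i=5
  result=720, i=6

Final answer: 720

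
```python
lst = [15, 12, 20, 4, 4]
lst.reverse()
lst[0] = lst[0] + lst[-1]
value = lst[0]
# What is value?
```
Trace:
  lst=[15, 12, 20, 4, 4]
  lst=[4, 4, 20, 12, 15]
  lst=[19, 4, 20, 12, 15]
  lst=[19, 4, 20, 12, 15], value=19

Final answer: 19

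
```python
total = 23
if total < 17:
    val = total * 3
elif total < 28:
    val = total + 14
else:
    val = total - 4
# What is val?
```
Trace:
  total=23
  total=23, val=37

Final answer: 37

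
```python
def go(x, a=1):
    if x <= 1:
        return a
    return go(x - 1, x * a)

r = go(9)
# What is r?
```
Call trace:
go(x=9, a=1)
  go(x=8, a=9)
    go(x=7, a=72)
      go(x=6, a=504)
        go(x=5, a=3024)
          go(x=4, a=15120)
            go(x=3, a=60480)
              go(x=2, a=181440)
                go(x=1, a=362880)
                -> return 362880
              -> return 362880
            -> return 362880
          -> return 362880
        -> return 362880
      -> return 362880
    -> return 362880
  -> return 362880
-> return 362880

Final answer: 362880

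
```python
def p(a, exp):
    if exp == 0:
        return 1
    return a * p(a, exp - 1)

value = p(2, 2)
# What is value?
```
Call trace:
p(a=2, exp=2)
  p(a=2, exp=1)
    p(a=2, exp=0)
    -> return 1
  -> return 2
-> return 4

Final answer: 4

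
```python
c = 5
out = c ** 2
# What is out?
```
Trace:
  c=5
  c=5, out=25

Final answer: 25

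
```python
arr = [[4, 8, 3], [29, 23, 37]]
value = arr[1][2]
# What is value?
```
Trace:
  arr=[[4, 8, 3], [29, 23, 37]]
  arr=[[4, 8, 3], [29, 23, 37]], value=37

Final answer: 37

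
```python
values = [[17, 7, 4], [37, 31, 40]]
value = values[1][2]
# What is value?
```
Trace:
  values=[[17, 7, 4], [37, 31, 40]]
  values=[[17, 7, 4], [37, 31, 40]], value=40

Final answer: 40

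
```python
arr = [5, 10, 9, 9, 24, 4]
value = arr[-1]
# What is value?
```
Trace:
  arr=[5, 10, 9, 9, 24, 4]
  arr=[5, 10, 9, 9, 24, 4], value=4

Final answer: 4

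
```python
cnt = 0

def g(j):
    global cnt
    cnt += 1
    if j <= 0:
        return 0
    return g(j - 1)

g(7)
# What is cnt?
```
Call trace:
g(j=7)
  g(j=6)
    g(j=5)
      g(j=4)
        g(j=3)
          g(j=2)
            g(j=1)
              g(j=0)
              -> return 0
            -> return 0
          -> return 0
        -> return 0
      -> return 0
    -> return 0
  -> return 0
-> return 0

cnt is incremented once per call. g is entered once for each j = 7, 6, 5, 4, 3, 2, 1, 0 (the j <= 0 call returns without recursing), i.e. 7 + 1 calls.
cnt = 8

Final answer: 8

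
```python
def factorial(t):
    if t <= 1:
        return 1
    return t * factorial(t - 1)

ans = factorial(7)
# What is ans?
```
Call trace:
factorial(t=7)
  factorial(t=6)
    factorial(t=5)
      factorial(t=4)
        factorial(t=3)
          factorial(t=2)
            factorial(t=1)
            -> return 1
          -> return 2
        -> return 6
      -> return 24
    -> return 120
  -> return 720
-> return 5040

Final answer: 5040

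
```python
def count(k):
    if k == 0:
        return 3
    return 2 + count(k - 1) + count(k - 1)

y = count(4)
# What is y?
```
Call trace (a repeated sub-call is expanded the first time; later identical calls just restate its return value):
count(k=4)
  count(k=3)
    count(k=2)
      count(k=1)
        count(k=0)
        -> return 3
        count(k=0)
        -> return 3
      -> return 8
      count(k=1) -> return 8  (same call as traced above)
    -> return 18
    count(k=2) -> return 18  (same call as traced above)
  -> return 38
  count(k=3) -> return 38  (same call as traced above)
-> return 78

Final answer: 78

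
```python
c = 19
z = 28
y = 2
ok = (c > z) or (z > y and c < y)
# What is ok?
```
Trace:
  c=19
  c=19, z=28
  c=19, z=28, y=2
  c=19, z=28, y=2, ok=False

Final answer: False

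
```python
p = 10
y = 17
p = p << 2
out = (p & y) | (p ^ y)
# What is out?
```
Trace:
  p=10
  p=10, y=17
  p=40, y=17
  p=40, y=17, out=57

Final answer: 57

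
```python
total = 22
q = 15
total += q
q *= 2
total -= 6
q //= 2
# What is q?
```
Trace:
  total=22
  total=22, q=15
  total=37, q=15
  total=37, q=30
  total=31, q=30
  total=31, q=15

Final answer: 15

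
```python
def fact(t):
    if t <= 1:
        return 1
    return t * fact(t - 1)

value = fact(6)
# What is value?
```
Call trace:
fact(t=6)
  fact(t=5)
    fact(t=4)
      fact(t=3)
        fact(t=2)
          fact(t=1)
          -> return 1
        -> return 2
      -> return 6
    -> return 24
  -> return 120
-> return 720

Final answer: 720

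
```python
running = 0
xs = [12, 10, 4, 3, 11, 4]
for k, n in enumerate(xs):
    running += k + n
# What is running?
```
Trace:
  running=0
  running=12, k=0, n=12
  running=23, k=1, n=10
  running=29, k=2, n=4
  running=35, k=3, n=3
  running=50, k=4, n=11
  running=59, k=5, n=4

Final answer: 59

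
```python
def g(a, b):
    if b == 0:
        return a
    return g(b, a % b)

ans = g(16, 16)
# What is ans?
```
Call trace:
g(a=16, b=16)
  g(a=16, b=0)
  -> return 16
-> return 16

Final answer: 16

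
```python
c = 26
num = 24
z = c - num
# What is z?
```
Trace:
  c=26
  c=26, num=24
  c=26, num=24, z=2

Final answer: 2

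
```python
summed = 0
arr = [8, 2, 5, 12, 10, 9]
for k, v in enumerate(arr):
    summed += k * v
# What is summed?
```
Trace:
  summed=0
  summed=0, k=0, v=8
  summed=2, k=1, v=2
  summed=12, k=2, v=5
  summed=48, k=3, v=12
  summed=88, k=4, v=10
  summed=133, k=5, v=9

Final answer: 133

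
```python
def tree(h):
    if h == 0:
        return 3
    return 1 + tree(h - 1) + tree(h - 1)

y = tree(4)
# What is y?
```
Call trace (a repeated sub-call is expanded the first time; later identical calls just restate its return value):
tree(h=4)
  tree(h=3)
    tree(h=2)
      tree(h=1)
        tree(h=0)
        -> return 3
        tree(h=0)
        -> return 3
      -> return 7
      tree(h=1) -> return 7  (same call as traced above)
    -> return 15
    tree(h=2) -> return 15  (same call as traced above)
  -> return 31
  tree(h=3) -> return 31  (same call as traced above)
-> return 63

Final answer: 63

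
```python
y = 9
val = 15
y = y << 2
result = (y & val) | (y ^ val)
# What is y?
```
Trace:
  y=9
  y=9, val=15
  y=36, val=15
  y=36, val=15, result=47

Final answer: 36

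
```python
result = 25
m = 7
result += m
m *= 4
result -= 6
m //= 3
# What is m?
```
Trace:
  result=25
  result=25, m=7
  result=32, m=7
  result=32, m=28
  result=26, m=28
  result=26, m=9

Final answer: 9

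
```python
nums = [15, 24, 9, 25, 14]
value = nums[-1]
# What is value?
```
Trace:
  nums=[15, 24, 9, 25, 14]
  nums=[15, 24, 9, 25, 14], value=14

Final answer: 14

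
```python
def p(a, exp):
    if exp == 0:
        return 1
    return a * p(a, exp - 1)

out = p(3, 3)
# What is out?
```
Call trace:
p(a=3, exp=3)
  p(a=3, exp=2)
    p(a=3, exp=1)
      p(a=3, exp=0)
      -> return 1
    -> return 3
  -> return 9
-> return 27

Final answer: 27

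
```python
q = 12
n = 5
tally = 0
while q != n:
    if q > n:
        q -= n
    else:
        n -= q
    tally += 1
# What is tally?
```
Trace:
  q=12
  q=12, n=5
  q=12, n=5, tally=0
  q=7, n=5, tally=1
  q=2, n=5, tally=2
  q=2, n=3, tally=3
  q=2, n=1, tally=4
  q=1, n=1, tally=5

Final answer: 5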